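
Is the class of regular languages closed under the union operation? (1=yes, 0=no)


Regular languages are closed under:
- Union (DFA product construction)
- Intersection (DFA product construction)
- Complement (swap accept/reject states)
- Concatenation (NFA construction)
- Kleene star (NFA construction)
union is in this list
Therefore: closed

1


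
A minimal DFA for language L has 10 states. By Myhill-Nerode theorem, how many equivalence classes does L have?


Myhill-Nerode theorem:
Number of equivalence classes = number of states in minimal DFA
Minimal DFA states = 10
Therefore equivalence classes = 10

10


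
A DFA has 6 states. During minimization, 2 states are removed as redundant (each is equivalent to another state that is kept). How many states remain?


Original DFA: 6 states
Redundant states removed: 2
Minimized states = original - removed
= 6 - 2
= 4

4


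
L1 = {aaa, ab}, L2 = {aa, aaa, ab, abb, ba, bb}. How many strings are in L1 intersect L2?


L1 = {aaa, ab}
L2 = {aa, aaa, ab, abb, ba, bb}
Checking each string in L1 against L2:
  'aaa': in L2? Yes
  'ab': in L2? Yes
Intersection = {aaa, ab}
|L1 ∩ L2| = 2

2


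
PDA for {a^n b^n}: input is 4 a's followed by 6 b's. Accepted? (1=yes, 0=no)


Language requires equal numbers of a's and b's
PDA pushes for each 'a', pops for each 'b'
Number of a's = 4
Number of b's = 6
4 != 6 -> Reject

0


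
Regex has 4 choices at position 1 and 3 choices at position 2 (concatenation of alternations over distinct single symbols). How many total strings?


First group: 4 alternatives
Second group: 3 alternatives
Concatenation: each choice from group 1 pairs with each from group 2
Total = 4 x 3 = 12

12


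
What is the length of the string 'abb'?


String: 'abb'
Counting characters:
  'a' appears 1 time(s)
  'b' appears 2 time(s)
Total length = 1 + 2 = 3

3


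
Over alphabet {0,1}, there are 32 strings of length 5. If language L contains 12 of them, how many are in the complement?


Alphabet: {0,1}
String length: 5
Total strings of length 5 = 2^5 = 32
Strings in L = 12
Complement = total - |L|
= 32 - 12
= 20

20


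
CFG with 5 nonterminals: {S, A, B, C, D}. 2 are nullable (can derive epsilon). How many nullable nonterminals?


Nonterminals: {S, A, B, C, D}
A nonterminal is nullable if it can derive epsilon
Counting nullable nonterminals: 2
Total nullable = 2

2


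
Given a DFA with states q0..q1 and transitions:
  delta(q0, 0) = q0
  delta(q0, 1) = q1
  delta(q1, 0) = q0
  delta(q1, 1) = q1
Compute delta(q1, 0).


Looking up transition function:
delta(q1, 0) in the table
Row: q1, Column: 0
Result: q0

q0


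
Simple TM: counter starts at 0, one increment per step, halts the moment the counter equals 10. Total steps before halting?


Counter starts at 0. Counting sequence:
  Step 1: counter = 1
  Step 2: counter = 2
  Step 3: counter = 3
  Step 4: counter = 4
  Step 5: counter = 5
  Step 6: counter = 6
  ...
  Step 10: counter = 10
Counter reached 10 -> halt
Total steps = 10

10


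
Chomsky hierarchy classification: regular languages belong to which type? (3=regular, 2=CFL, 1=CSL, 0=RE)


Chomsky hierarchy levels:
  Type 3: Regular (DFA/NFA/regex)
  Type 2: Context-free (PDA)
  Type 1: Context-sensitive
  Type 0: Recursively enumerable (TM)
'regular' corresponds to Type 3

3


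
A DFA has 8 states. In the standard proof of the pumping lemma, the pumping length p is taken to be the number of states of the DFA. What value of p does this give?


Pumping lemma for regular languages (standard proof):
Take p = |Q|, the number of DFA states.
Any string of length >= |Q| passes through |Q|+1 states while reading its first |Q| symbols,
so by pigeonhole some state repeats, giving the loop that can be pumped.
Here |Q| = 8
Therefore the proof uses p = 8

8


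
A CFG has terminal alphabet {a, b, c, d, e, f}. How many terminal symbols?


Terminal symbols: a, b, c, d, e, f
Counting each: a (#1), b (#2), c (#3), d (#4), e (#5), f (#6)
Total = 6

6


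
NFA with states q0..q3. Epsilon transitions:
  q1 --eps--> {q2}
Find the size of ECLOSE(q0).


Starting from q0
Initialize closure = {q0}
q0 has no outgoing epsilon transitions -> nothing to add
Final closure: {q0}
Size = 1

1


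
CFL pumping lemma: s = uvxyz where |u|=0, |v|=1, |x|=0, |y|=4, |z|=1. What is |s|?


|s| = |u| + |v| + |x| + |y| + |z|
= 0 + 1 + 0 + 4 + 1
= 1 + 0 + 5
= 1 + 5
= 6

6


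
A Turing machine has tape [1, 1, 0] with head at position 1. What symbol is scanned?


Tape: [1, 1, 0]
Positions: 0 1 2
Values:    1 1 0
Head at position 1
tape[1] = 1

1


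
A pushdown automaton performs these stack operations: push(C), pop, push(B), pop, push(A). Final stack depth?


Tracing stack operations:
  push(C) -> stack = [C], depth=1
  pop -> removed C, stack = [], depth=0
  push(B) -> stack = [B], depth=1
  pop -> removed B, stack = [], depth=0
  push(A) -> stack = [A], depth=1
Final depth = 1

1


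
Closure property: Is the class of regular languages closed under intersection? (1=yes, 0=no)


Regular languages are closed under all standard operations:
- Union: Yes (product construction)
- Intersection: Yes (product construction)
- Complement: Yes (swap accept/reject)
- Concatenation: Yes (NFA construction)
Operation: intersection -> Closed

1


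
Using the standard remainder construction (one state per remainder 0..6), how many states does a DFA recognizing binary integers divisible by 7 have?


Divisibility by 7 is tracked via the remainder mod 7: 0, 1, ..., 6
The construction assigns one state to each remainder
Number of remainders = 7

7


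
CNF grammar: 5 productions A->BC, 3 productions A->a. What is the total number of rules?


CNF allows two rule forms:
  A -> BC (binary): 5 rules
  A -> a (terminal): 3 rules
Total = 5 + 3 = 8

8


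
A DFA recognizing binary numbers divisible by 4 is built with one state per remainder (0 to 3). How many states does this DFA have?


Divisibility by 4 is tracked via the remainder mod 4: 0, 1, ..., 3
The construction assigns one state to each remainder
Number of remainders = 4

4


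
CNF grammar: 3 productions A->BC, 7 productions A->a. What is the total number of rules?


CNF allows two rule forms:
  A -> BC (binary): 3 rules
  A -> a (terminal): 7 rules
Total = 3 + 7 = 10

10


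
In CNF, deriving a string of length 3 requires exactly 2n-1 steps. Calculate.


Chomsky Normal Form derivation:
String length n = 3
Each step either:
  - Splits a nonterminal into two (n-1 such steps)
  - Converts a nonterminal to terminal (n such steps)
Total = (n-1) + n = 2n - 1
= 2(3) - 1
= 6 - 1
= 5

5


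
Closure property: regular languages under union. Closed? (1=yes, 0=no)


Regular languages are closed under:
- Union (DFA product construction)
- Intersection (DFA product construction)
- Complement (swap accept/reject states)
- Concatenation (NFA construction)
- Kleene star (NFA construction)
union is in this list
Therefore: closed

1


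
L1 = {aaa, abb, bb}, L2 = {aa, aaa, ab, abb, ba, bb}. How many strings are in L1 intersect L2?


L1 = {aaa, abb, bb}
L2 = {aa, aaa, ab, abb, ba, bb}
Checking each string in L1 against L2:
  'aaa': in L2? Yes
  'abb': in L2? Yes
  'bb': in L2? Yes
Intersection = {aaa, abb, bb}
|L1 ∩ L2| = 3

3


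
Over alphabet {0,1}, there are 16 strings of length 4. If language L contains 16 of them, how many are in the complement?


Alphabet: {0,1}
String length: 4
Total strings of length 4 = 2^4 = 16
Strings in L = 16
Complement = total - |L|
= 16 - 16
= 0

0


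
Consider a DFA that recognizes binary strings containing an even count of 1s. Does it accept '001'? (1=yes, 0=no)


DFA has 2 states: q_even (start, accept=yes) and q_odd
Processing string '001' character by character:
  Position 0: read '0', 1-count=0 -> q_even (no change)
  Position 1: read '0', 1-count=0 -> q_even (no change)
  Position 2: read '1', 1-count=1 -> q_odd
Final state: q_odd, total 1s = 1 (odd); the DFA requires an even count -> reject

0


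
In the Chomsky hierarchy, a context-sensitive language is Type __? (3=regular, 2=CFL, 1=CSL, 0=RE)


Chomsky hierarchy levels:
  Type 3: Regular (DFA/NFA/regex)
  Type 2: Context-free (PDA)
  Type 1: Context-sensitive
  Type 0: Recursively enumerable (TM)
'context-sensitive' corresponds to Type 1

1


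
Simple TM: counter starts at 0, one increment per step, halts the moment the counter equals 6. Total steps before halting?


Counter starts at 0. Counting sequence:
  Step 1: counter = 1
  Step 2: counter = 2
  Step 3: counter = 3
  Step 4: counter = 4
  Step 5: counter = 5
  Step 6: counter = 6
Counter reached 6 -> halt
Total steps = 6

6


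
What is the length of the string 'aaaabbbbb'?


String: 'aaaabbbbb'
Counting characters:
  'a' appears 4 time(s)
  'b' appears 5 time(s)
Total length = 4 + 5 = 9

9


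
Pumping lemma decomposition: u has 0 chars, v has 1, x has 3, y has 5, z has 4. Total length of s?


|s| = |u| + |v| + |x| + |y| + |z|
= 0 + 1 + 3 + 5 + 4
= 1 + 3 + 9
= 4 + 9
= 13

13


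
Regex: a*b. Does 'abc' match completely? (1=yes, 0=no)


Pattern: a*b
String: 'abc'
Pattern requires: zero or more 'a's followed by exactly one 'b'
Found 1 leading 'a's
Remaining: 'bc'
Remaining is not 'b' -> no match
Result: 0

0


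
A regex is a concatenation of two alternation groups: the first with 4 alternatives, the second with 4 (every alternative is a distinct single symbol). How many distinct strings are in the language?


First group: 4 alternatives
Second group: 4 alternatives
Concatenation: each choice from group 1 pairs with each from group 2
Total = 4 x 4 = 16

16


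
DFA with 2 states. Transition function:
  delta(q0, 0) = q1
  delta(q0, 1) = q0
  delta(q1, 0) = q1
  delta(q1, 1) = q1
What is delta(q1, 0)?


Looking up transition function:
delta(q1, 0) in the table
Row: q1, Column: 0
Result: q1

q1


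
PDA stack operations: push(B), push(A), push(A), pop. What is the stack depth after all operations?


Tracing stack operations:
  push(B) -> stack = [B], depth=1
  push(A) -> stack = [B,A], depth=2
  push(A) -> stack = [B,A,A], depth=3
  pop -> removed A, stack = [B,A], depth=2
Final depth = 2

2


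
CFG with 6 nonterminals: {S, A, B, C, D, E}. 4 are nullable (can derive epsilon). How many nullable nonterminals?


Nonterminals: {S, A, B, C, D, E}
A nonterminal is nullable if it can derive epsilon
Counting nullable nonterminals: 4
Total nullable = 4

4


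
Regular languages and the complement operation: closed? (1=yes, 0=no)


Regular languages are closed under all standard operations:
- Union: Yes (product construction)
- Intersection: Yes (product construction)
- Complement: Yes (swap accept/reject)
- Concatenation: Yes (NFA construction)
Operation: complement -> Closed

1


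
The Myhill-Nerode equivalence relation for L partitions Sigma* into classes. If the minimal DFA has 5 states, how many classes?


Myhill-Nerode theorem:
Number of equivalence classes = number of states in minimal DFA
Minimal DFA states = 5
Therefore equivalence classes = 5

5


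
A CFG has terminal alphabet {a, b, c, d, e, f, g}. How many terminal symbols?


Terminal symbols: a, b, c, d, e, f, g
Counting each: a (#1), b (#2), c (#3), d (#4), e (#5), f (#6), g (#7)
Total = 7

7


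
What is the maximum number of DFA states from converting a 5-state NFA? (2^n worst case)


NFA has 5 states
Subset construction: each DFA state = subset of NFA states
Maximum subsets = 2^5
2^5 = 32

32


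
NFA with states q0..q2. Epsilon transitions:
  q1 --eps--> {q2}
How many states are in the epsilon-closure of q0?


Starting from q0
Initialize closure = {q0}
q0 has no outgoing epsilon transitions -> nothing to add
Final closure: {q0}
Size = 1

1


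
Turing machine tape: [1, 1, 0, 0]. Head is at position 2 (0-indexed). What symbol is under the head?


Tape: [1, 1, 0, 0]
Positions: 0 1 2 3
Values:    1 1 0 0
Head at position 2
tape[2] = 0

0


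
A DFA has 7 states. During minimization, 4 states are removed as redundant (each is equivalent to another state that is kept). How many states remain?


Original DFA: 7 states
Redundant states removed: 4
Minimized states = original - removed
= 7 - 4
= 3

3


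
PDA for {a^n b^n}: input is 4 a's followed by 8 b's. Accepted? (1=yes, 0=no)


Language requires equal numbers of a's and b's
PDA pushes for each 'a', pops for each 'b'
Number of a's = 4
Number of b's = 8
4 != 8 -> Reject

0


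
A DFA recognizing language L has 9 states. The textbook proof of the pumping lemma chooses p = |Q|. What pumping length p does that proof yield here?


Pumping lemma for regular languages (standard proof):
Take p = |Q|, the number of DFA states.
Any string of length >= |Q| passes through |Q|+1 states while reading its first |Q| symbols,
so by pigeonhole some state repeats, giving the loop that can be pumped.
Here |Q| = 9
Therefore the proof uses p = 9

9


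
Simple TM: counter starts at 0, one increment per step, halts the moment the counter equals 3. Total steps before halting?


Counter starts at 0. Counting sequence:
  Step 1: counter = 1
  Step 2: counter = 2
  Step 3: counter = 3
Counter reached 3 -> halt
Total steps = 3

3


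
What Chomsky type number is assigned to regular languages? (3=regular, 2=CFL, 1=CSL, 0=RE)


Chomsky hierarchy levels:
  Type 3: Regular (DFA/NFA/regex)
  Type 2: Context-free (PDA)
  Type 1: Context-sensitive
  Type 0: Recursively enumerable (TM)
'regular' corresponds to Type 3

3


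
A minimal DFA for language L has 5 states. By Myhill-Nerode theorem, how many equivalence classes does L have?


Myhill-Nerode theorem:
Number of equivalence classes = number of states in minimal DFA
Minimal DFA states = 5
Therefore equivalence classes = 5

5


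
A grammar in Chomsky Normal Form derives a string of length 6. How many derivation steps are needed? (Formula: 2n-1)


Chomsky Normal Form derivation:
String length n = 6
Each step either:
  - Splits a nonterminal into two (n-1 such steps)
  - Converts a nonterminal to terminal (n such steps)
Total = (n-1) + n = 2n - 1
= 2(6) - 1
= 12 - 1
= 11

11


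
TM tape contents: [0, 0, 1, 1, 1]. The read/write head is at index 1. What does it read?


Tape: [0, 0, 1, 1, 1]
Positions: 0 1 2 3 4
Values:    0 0 1 1 1
Head at position 1
tape[1] = 0

0


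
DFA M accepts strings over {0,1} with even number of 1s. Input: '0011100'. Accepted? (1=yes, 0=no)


DFA has 2 states: q_even (start, accept=yes) and q_odd
Processing string '0011100' character by character:
  Position 0: read '0', 1-count=0 -> q_even (no change)
  Position 1: read '0', 1-count=0 -> q_even (no change)
  Position 2: read '1', 1-count=1 -> q_odd
  Position 3: read '1', 1-count=2 -> q_even
  Position 4: read '1', 1-count=3 -> q_odd
  Position 5: read '0', 1-count=3 -> q_odd (no change)
  Position 6: read '0', 1-count=3 -> q_odd (no change)
Final state: q_odd, total 1s = 3 (odd); the DFA requires an even count -> reject

0


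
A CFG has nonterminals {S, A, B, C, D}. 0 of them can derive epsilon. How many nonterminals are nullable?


Nonterminals: {S, A, B, C, D}
A nonterminal is nullable if it can derive epsilon
Counting nullable nonterminals: 0
Total nullable = 0

0


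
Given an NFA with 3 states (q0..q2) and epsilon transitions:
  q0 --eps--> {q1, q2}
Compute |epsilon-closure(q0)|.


Starting from q0
Initialize closure = {q0}
Follow epsilon from q0 -> add q1
Follow epsilon from q0 -> add q2
Final closure: {q0, q1, q2}
Size = 3

3


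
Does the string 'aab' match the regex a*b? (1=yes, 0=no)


Pattern: a*b
String: 'aab'
Pattern requires: zero or more 'a's followed by exactly one 'b'
Found 2 leading 'a's
Remaining: 'b'
Remaining is exactly 'b' -> match
Result: 1

1


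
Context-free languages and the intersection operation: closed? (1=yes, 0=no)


CFL closure properties:
  Closed under: union, concatenation, Kleene star
  NOT closed under: intersection, complement
Operation 'intersection' is in not-closed list -> No (not closed)

0


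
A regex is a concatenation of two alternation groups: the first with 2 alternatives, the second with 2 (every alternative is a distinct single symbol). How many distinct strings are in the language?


First group: 2 alternatives
Second group: 2 alternatives
Concatenation: each choice from group 1 pairs with each from group 2
Total = 2 x 2 = 4

4


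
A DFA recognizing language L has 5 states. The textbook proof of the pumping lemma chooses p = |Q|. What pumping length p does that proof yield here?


Pumping lemma for regular languages (standard proof):
Take p = |Q|, the number of DFA states.
Any string of length >= |Q| passes through |Q|+1 states while reading its first |Q| symbols,
so by pigeonhole some state repeats, giving the loop that can be pumped.
Here |Q| = 5
Therefore the proof uses p = 5

5


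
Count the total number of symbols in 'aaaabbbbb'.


String: 'aaaabbbbb'
Counting characters:
  'a' appears 4 time(s)
  'b' appears 5 time(s)
Total length = 4 + 5 = 9

9


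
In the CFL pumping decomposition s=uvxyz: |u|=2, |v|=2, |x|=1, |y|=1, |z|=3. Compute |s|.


|s| = |u| + |v| + |x| + |y| + |z|
= 2 + 2 + 1 + 1 + 3
= 4 + 1 + 4
= 5 + 4
= 9

9


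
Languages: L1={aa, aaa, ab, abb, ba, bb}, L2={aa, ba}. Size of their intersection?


L1 = {aa, aaa, ab, abb, ba, bb}
L2 = {aa, ba}
Checking each string in L1 against L2:
  'aa': in L2? Yes
  'aaa': in L2? No
  'ab': in L2? No
  'abb': in L2? No
  'ba': in L2? Yes
  'bb': in L2? No
Intersection = {aa, ba}
|L1 ∩ L2| = 2

2


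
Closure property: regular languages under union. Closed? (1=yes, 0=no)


Regular languages are closed under:
- Union (DFA product construction)
- Intersection (DFA product construction)
- Complement (swap accept/reject states)
- Concatenation (NFA construction)
- Kleene star (NFA construction)
union is in this list
Therefore: closed

1


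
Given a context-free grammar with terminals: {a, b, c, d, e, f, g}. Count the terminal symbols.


Terminal symbols: a, b, c, d, e, f, g
Counting each: a (#1), b (#2), c (#3), d (#4), e (#5), f (#6), g (#7)
Total = 7

7


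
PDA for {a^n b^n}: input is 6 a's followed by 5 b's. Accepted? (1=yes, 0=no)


Language requires equal numbers of a's and b's
PDA pushes for each 'a', pops for each 'b'
Number of a's = 6
Number of b's = 5
6 != 5 -> Reject

0


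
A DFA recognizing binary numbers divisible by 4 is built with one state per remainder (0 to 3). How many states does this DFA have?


Divisibility by 4 is tracked via the remainder mod 4: 0, 1, ..., 3
The construction assigns one state to each remainder
Number of remainders = 4

4


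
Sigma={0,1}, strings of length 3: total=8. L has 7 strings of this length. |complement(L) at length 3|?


Alphabet: {0,1}
String length: 3
Total strings of length 3 = 2^3 = 8
Strings in L = 7
Complement = total - |L|
= 8 - 7
= 1

1


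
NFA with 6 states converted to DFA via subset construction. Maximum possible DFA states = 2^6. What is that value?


NFA has 6 states
Subset construction: each DFA state = subset of NFA states
Maximum subsets = 2^6
2^6 = 64

64


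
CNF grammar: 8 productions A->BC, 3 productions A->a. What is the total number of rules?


CNF allows two rule forms:
  A -> BC (binary): 8 rules
  A -> a (terminal): 3 rules
Total = 8 + 3 = 11

11


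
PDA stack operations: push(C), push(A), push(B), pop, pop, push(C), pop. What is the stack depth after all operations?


Tracing stack operations:
  push(C) -> stack = [C], depth=1
  push(A) -> stack = [C,A], depth=2
  push(B) -> stack = [C,A,B], depth=3
  pop -> removed B, stack = [C,A], depth=2
  pop -> removed A, stack = [C], depth=1
  push(C) -> stack = [C,C], depth=2
  pop -> removed C, stack = [C], depth=1
Final depth = 1

1


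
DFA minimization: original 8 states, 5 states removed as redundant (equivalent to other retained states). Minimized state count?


Original DFA: 8 states
Redundant states removed: 5
Minimized states = original - removed
= 8 - 5
= 3

3


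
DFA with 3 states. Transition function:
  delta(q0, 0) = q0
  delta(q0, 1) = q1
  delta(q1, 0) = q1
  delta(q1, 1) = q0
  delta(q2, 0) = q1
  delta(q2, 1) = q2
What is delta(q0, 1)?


Looking up transition function:
delta(q0, 1) in the table
Row: q0, Column: 1
Result: q1

q1


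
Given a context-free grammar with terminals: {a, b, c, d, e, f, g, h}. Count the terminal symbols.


Terminal symbols: a, b, c, d, e, f, g, h
Counting each: a (#1), b (#2), c (#3), d (#4), e (#5), f (#6), g (#7), h (#8)
Total = 8

8


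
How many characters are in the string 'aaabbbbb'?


String: 'aaabbbbb'
Counting characters:
  'a' appears 3 time(s)
  'b' appears 5 time(s)
Total length = 3 + 5 = 8

8


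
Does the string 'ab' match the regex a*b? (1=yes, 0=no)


Pattern: a*b
String: 'ab'
Pattern requires: zero or more 'a's followed by exactly one 'b'
Found 1 leading 'a's
Remaining: 'b'
Remaining is exactly 'b' -> match
Result: 1

1


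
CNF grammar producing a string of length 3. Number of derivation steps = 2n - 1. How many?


Chomsky Normal Form derivation:
String length n = 3
Each step either:
  - Splits a nonterminal into two (n-1 such steps)
  - Converts a nonterminal to terminal (n such steps)
Total = (n-1) + n = 2n - 1
= 2(3) - 1
= 6 - 1
= 5

5


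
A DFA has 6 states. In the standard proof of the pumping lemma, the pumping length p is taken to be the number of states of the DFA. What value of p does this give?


Pumping lemma for regular languages (standard proof):
Take p = |Q|, the number of DFA states.
Any string of length >= |Q| passes through |Q|+1 states while reading its first |Q| symbols,
so by pigeonhole some state repeats, giving the loop that can be pumped.
Here |Q| = 6
Therefore the proof uses p = 6

6


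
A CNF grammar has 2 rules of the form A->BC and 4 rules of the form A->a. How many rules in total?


CNF allows two rule forms:
  A -> BC (binary): 2 rules
  A -> a (terminal): 4 rules
Total = 2 + 4 = 6

6


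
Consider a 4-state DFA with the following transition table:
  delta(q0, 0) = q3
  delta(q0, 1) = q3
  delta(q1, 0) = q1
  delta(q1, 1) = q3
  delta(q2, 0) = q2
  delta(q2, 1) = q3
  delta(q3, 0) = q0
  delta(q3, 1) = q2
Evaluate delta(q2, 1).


Looking up transition function:
delta(q2, 1) in the table
Row: q2, Column: 1
Result: q3

q3


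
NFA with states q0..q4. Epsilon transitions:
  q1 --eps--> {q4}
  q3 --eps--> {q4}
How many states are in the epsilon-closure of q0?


Starting from q0
Initialize closure = {q0}
q0 has no outgoing epsilon transitions -> nothing to add
Final closure: {q0}
Size = 1

1


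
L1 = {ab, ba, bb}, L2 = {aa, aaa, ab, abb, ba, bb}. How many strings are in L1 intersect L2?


L1 = {ab, ba, bb}
L2 = {aa, aaa, ab, abb, ba, bb}
Checking each string in L1 against L2:
  'ab': in L2? Yes
  'ba': in L2? Yes
  'bb': in L2? Yes
Intersection = {ab, ba, bb}
|L1 ∩ L2| = 3

3


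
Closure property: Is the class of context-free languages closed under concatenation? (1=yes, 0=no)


CFL closure properties:
  Closed under: union, concatenation, Kleene star
  NOT closed under: intersection, complement
Operation 'concatenation' is in closed list -> Yes (closed)

1


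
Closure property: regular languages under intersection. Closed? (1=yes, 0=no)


Regular languages are closed under:
- Union (DFA product construction)
- Intersection (DFA product construction)
- Complement (swap accept/reject states)
- Concatenation (NFA construction)
- Kleene star (NFA construction)
intersection is in this list
Therefore: closed

1


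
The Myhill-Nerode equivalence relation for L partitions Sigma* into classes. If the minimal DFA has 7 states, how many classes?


Myhill-Nerode theorem:
Number of equivalence classes = number of states in minimal DFA
Minimal DFA states = 7
Therefore equivalence classes = 7

7


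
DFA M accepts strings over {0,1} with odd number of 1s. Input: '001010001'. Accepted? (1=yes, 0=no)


DFA has 2 states: q_even (start, accept=no) and q_odd
Processing string '001010001' character by character:
  Position 0: read '0', 1-count=0 -> q_even (no change)
  Position 1: read '0', 1-count=0 -> q_even (no change)
  Position 2: read '1', 1-count=1 -> q_odd
  Position 3: read '0', 1-count=1 -> q_odd (no change)
  Position 4: read '1', 1-count=2 -> q_even
  Position 5: read '0', 1-count=2 -> q_even (no change)
  Position 6: read '0', 1-count=2 -> q_even (no change)
  Position 7: read '0', 1-count=2 -> q_even (no change)
  Position 8: read '1', 1-count=3 -> q_odd
Final state: q_odd, total 1s = 3 (odd); the DFA requires an odd count -> accept

1


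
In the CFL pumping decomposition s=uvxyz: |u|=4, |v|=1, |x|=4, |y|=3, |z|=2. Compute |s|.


|s| = |u| + |v| + |x| + |y| + |z|
= 4 + 1 + 4 + 3 + 2
= 5 + 4 + 5
= 9 + 5
= 14

14


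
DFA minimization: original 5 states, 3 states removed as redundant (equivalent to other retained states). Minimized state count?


Original DFA: 5 states
Redundant states removed: 3
Minimized states = original - removed
= 5 - 3
= 2

2


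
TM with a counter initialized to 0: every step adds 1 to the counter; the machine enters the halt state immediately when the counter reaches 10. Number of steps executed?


Counter starts at 0. Counting sequence:
  Step 1: counter = 1
  Step 2: counter = 2
  Step 3: counter = 3
  Step 4: counter = 4
  Step 5: counter = 5
  Step 6: counter = 6
  ...
  Step 10: counter = 10
Counter reached 10 -> halt
Total steps = 10

10


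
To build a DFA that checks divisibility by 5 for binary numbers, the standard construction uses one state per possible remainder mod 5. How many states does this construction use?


Divisibility by 5 is tracked via the remainder mod 5: 0, 1, ..., 4
The construction assigns one state to each remainder
Number of remainders = 5

5


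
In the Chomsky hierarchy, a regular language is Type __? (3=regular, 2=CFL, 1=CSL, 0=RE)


Chomsky hierarchy levels:
  Type 3: Regular (DFA/NFA/regex)
  Type 2: Context-free (PDA)
  Type 1: Context-sensitive
  Type 0: Recursively enumerable (TM)
'regular' corresponds to Type 3

3


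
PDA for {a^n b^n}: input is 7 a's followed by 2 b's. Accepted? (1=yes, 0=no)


Language requires equal numbers of a's and b's
PDA pushes for each 'a', pops for each 'b'
Number of a's = 7
Number of b's = 2
7 != 2 -> Reject

0


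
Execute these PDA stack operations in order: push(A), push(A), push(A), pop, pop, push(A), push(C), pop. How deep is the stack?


Tracing stack operations:
  push(A) -> stack = [A], depth=1
  push(A) -> stack = [A,A], depth=2
  push(A) -> stack = [A,A,A], depth=3
  pop -> removed A, stack = [A,A], depth=2
  pop -> removed A, stack = [A], depth=1
  push(A) -> stack = [A,A], depth=2
  push(C) -> stack = [A,A,C], depth=3
  pop -> removed C, stack = [A,A], depth=2
Final depth = 2

2


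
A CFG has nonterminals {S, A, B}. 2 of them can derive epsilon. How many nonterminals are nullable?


Nonterminals: {S, A, B}
A nonterminal is nullable if it can derive epsilon
Counting nullable nonterminals: 2
Total nullable = 2

2


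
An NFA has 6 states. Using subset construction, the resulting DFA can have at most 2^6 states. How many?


NFA has 6 states
Subset construction: each DFA state = subset of NFA states
Maximum subsets = 2^6
2^6 = 64

64


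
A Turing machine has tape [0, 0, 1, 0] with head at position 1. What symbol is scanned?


Tape: [0, 0, 1, 0]
Positions: 0 1 2 3
Values:    0 0 1 0
Head at position 1
tape[1] = 0

0


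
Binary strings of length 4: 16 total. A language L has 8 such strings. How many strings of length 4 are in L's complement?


Alphabet: {0,1}
String length: 4
Total strings of length 4 = 2^4 = 16
Strings in L = 8
Complement = total - |L|
= 16 - 8
= 8

8


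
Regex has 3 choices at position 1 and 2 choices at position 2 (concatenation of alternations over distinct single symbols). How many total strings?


First group: 3 alternatives
Second group: 2 alternatives
Concatenation: each choice from group 1 pairs with each from group 2
Total = 3 x 2 = 6

6


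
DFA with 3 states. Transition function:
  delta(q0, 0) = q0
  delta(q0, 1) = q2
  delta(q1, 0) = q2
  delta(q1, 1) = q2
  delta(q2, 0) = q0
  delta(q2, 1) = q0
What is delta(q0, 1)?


Looking up transition function:
delta(q0, 1) in the table
Row: q0, Column: 1
Result: q2

q2


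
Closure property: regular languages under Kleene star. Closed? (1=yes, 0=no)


Regular languages are closed under:
- Union (DFA product construction)
- Intersection (DFA product construction)
- Complement (swap accept/reject states)
- Concatenation (NFA construction)
- Kleene star (NFA construction)
Kleene star is in this list
Therefore: closed

1


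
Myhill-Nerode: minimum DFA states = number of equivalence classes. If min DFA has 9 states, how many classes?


Myhill-Nerode theorem:
Number of equivalence classes = number of states in minimal DFA
Minimal DFA states = 9
Therefore equivalence classes = 9

9


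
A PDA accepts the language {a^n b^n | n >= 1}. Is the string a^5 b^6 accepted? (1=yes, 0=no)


Language requires equal numbers of a's and b's
PDA pushes for each 'a', pops for each 'b'
Number of a's = 5
Number of b's = 6
5 != 6 -> Reject

0


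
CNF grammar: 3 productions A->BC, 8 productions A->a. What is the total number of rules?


CNF allows two rule forms:
  A -> BC (binary): 3 rules
  A -> a (terminal): 8 rules
Total = 3 + 8 = 11

11


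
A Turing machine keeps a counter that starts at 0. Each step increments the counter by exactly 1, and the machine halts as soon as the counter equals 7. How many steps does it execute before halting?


Counter starts at 0. Counting sequence:
  Step 1: counter = 1
  Step 2: counter = 2
  Step 3: counter = 3
  Step 4: counter = 4
  Step 5: counter = 5
  Step 6: counter = 6
  Step 7: counter = 7
Counter reached 7 -> halt
Total steps = 7

7


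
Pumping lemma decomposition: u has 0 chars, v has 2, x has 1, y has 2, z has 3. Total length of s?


|s| = |u| + |v| + |x| + |y| + |z|
= 0 + 2 + 1 + 2 + 3
= 2 + 1 + 5
= 3 + 5
= 8

8


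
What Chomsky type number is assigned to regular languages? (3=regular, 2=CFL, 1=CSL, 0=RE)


Chomsky hierarchy levels:
  Type 3: Regular (DFA/NFA/regex)
  Type 2: Context-free (PDA)
  Type 1: Context-sensitive
  Type 0: Recursively enumerable (TM)
'regular' corresponds to Type 3

3


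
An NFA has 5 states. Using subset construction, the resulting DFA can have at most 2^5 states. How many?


NFA has 5 states
Subset construction: each DFA state = subset of NFA states
Maximum subsets = 2^5
2^5 = 32

32


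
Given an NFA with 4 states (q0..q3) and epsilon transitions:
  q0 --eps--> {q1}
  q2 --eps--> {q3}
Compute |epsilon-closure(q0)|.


Starting from q0
Initialize closure = {q0}
Follow epsilon from q0 -> add q1
Final closure: {q0, q1}
Size = 2

2


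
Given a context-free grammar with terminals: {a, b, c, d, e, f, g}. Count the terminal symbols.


Terminal symbols: a, b, c, d, e, f, g
Counting each: a (#1), b (#2), c (#3), d (#4), e (#5), f (#6), g (#7)
Total = 7

7


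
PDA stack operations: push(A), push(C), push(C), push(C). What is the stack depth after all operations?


Tracing stack operations:
  push(A) -> stack = [A], depth=1
  push(C) -> stack = [A,C], depth=2
  push(C) -> stack = [A,C,C], depth=3
  push(C) -> stack = [A,C,C,C], depth=4
Final depth = 4

4


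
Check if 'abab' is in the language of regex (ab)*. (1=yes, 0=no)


Pattern: (ab)*
String: 'abab'
Pattern requires: zero or more repetitions of 'ab'
Pairs: ['ab', 'ab']
All pairs are 'ab'? Yes
Result: 1

1


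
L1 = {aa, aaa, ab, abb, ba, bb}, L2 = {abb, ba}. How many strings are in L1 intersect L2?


L1 = {aa, aaa, ab, abb, ba, bb}
L2 = {abb, ba}
Checking each string in L1 against L2:
  'aa': in L2? No
  'aaa': in L2? No
  'ab': in L2? No
  'abb': in L2? Yes
  'ba': in L2? Yes
  'bb': in L2? No
Intersection = {abb, ba}
|L1 ∩ L2| = 2

2


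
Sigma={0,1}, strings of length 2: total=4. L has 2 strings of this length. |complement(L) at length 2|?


Alphabet: {0,1}
String length: 2
Total strings of length 2 = 2^2 = 4
Strings in L = 2
Complement = total - |L|
= 4 - 2
= 2

2


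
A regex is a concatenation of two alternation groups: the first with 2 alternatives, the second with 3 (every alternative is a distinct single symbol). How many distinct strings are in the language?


First group: 2 alternatives
Second group: 3 alternatives
Concatenation: each choice from group 1 pairs with each from group 2
Total = 2 x 3 = 6

6


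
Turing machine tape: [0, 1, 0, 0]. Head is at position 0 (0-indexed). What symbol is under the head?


Tape: [0, 1, 0, 0]
Positions: 0 1 2 3
Values:    0 1 0 0
Head at position 0
tape[0] = 0

0


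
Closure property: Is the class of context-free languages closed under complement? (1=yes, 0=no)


CFL closure properties:
  Closed under: union, concatenation, Kleene star
  NOT closed under: intersection, complement
Operation 'complement' is in not-closed list -> No (not closed)

0


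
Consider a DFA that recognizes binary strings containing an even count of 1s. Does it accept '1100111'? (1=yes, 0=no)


DFA has 2 states: q_even (start, accept=yes) and q_odd
Processing string '1100111' character by character:
  Position 0: read '1', 1-count=1 -> q_odd
  Position 1: read '1', 1-count=2 -> q_even
  Position 2: read '0', 1-count=2 -> q_even (no change)
  Position 3: read '0', 1-count=2 -> q_even (no change)
  Position 4: read '1', 1-count=3 -> q_odd
  Position 5: read '1', 1-count=4 -> q_even
  Position 6: read '1', 1-count=5 -> q_odd
Final state: q_odd, total 1s = 5 (odd); the DFA requires an even count -> reject

0


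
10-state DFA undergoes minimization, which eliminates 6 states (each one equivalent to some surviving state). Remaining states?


Original DFA: 10 states
Redundant states removed: 6
Minimized states = original - removed
= 10 - 6
= 4

4


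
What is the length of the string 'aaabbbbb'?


String: 'aaabbbbb'
Counting characters:
  'a' appears 3 time(s)
  'b' appears 5 time(s)
Total length = 3 + 5 = 8

8


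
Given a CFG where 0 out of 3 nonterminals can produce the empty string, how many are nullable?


Nonterminals: {S, A, B}
A nonterminal is nullable if it can derive epsilon
Counting nullable nonterminals: 0
Total nullable = 0

0


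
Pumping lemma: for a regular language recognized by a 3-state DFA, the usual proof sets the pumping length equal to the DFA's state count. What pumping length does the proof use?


Pumping lemma for regular languages (standard proof):
Take p = |Q|, the number of DFA states.
Any string of length >= |Q| passes through |Q|+1 states while reading its first |Q| symbols,
so by pigeonhole some state repeats, giving the loop that can be pumped.
Here |Q| = 3
Therefore the proof uses p = 3

3


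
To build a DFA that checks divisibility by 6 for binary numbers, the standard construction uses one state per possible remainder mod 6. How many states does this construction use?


Divisibility by 6 is tracked via the remainder mod 6: 0, 1, ..., 5
The construction assigns one state to each remainder
Number of remainders = 6

6


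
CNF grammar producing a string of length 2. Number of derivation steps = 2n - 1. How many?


Chomsky Normal Form derivation:
String length n = 2
Each step either:
  - Splits a nonterminal into two (n-1 such steps)
  - Converts a nonterminal to terminal (n such steps)
Total = (n-1) + n = 2n - 1
= 2(2) - 1
= 4 - 1
= 3

3


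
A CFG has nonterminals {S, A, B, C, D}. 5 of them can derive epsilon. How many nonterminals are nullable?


Nonterminals: {S, A, B, C, D}
A nonterminal is nullable if it can derive epsilon
Counting nullable nonterminals: 5
Total nullable = 5

5


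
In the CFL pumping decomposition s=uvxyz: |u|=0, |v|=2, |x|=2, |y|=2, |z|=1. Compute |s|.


|s| = |u| + |v| + |x| + |y| + |z|
= 0 + 2 + 2 + 2 + 1
= 2 + 2 + 3
= 4 + 3
= 7

7


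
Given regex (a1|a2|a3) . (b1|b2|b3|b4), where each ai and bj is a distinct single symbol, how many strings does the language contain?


First group: 3 alternatives
Second group: 4 alternatives
Concatenation: each choice from group 1 pairs with each from group 2
Total = 3 x 4 = 12

12


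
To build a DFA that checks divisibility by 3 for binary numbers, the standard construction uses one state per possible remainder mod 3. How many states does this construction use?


Divisibility by 3 is tracked via the remainder mod 3: 0, 1, ..., 2
The construction assigns one state to each remainder
Number of remainders = 3

3


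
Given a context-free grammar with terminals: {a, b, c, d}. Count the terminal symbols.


Terminal symbols: a, b, c, d
Counting each: a (#1), b (#2), c (#3), d (#4)
Total = 4

4


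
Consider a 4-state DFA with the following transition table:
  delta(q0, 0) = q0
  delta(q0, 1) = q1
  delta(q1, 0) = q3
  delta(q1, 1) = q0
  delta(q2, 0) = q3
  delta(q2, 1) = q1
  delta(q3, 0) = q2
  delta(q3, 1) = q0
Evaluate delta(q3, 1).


Looking up transition function:
delta(q3, 1) in the table
Row: q3, Column: 1
Result: q0

q0


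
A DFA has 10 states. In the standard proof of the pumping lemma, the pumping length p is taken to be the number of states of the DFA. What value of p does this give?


Pumping lemma for regular languages (standard proof):
Take p = |Q|, the number of DFA states.
Any string of length >= |Q| passes through |Q|+1 states while reading its first |Q| symbols,
so by pigeonhole some state repeats, giving the loop that can be pumped.
Here |Q| = 10
Therefore the proof uses p = 10

10


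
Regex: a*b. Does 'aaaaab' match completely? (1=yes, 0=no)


Pattern: a*b
String: 'aaaaab'
Pattern requires: zero or more 'a's followed by exactly one 'b'
Found 5 leading 'a's
Remaining: 'b'
Remaining is exactly 'b' -> match
Result: 1

1


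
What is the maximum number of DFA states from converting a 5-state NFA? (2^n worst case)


NFA has 5 states
Subset construction: each DFA state = subset of NFA states
Maximum subsets = 2^5
2^5 = 32

32


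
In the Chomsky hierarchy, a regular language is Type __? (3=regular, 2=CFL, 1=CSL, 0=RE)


Chomsky hierarchy levels:
  Type 3: Regular (DFA/NFA/regex)
  Type 2: Context-free (PDA)
  Type 1: Context-sensitive
  Type 0: Recursively enumerable (TM)
'regular' corresponds to Type 3

3


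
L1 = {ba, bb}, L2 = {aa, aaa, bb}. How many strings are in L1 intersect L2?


L1 = {ba, bb}
L2 = {aa, aaa, bb}
Checking each string in L1 against L2:
  'ba': in L2? No
  'bb': in L2? Yes
Intersection = {bb}
|L1 ∩ L2| = 1

1


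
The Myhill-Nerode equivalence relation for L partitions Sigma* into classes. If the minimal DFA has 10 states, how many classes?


Myhill-Nerode theorem:
Number of equivalence classes = number of states in minimal DFA
Minimal DFA states = 10
Therefore equivalence classes = 10

10


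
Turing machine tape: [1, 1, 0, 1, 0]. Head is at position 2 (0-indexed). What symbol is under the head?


Tape: [1, 1, 0, 1, 0]
Positions: 0 1 2 3 4
Values:    1 1 0 1 0
Head at position 2
tape[2] = 0

0


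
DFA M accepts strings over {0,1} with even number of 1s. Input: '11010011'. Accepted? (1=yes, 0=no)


DFA has 2 states: q_even (start, accept=yes) and q_odd
Processing string '11010011' character by character:
  Position 0: read '1', 1-count=1 -> q_odd
  Position 1: read '1', 1-count=2 -> q_even
  Position 2: read '0', 1-count=2 -> q_even (no change)
  Position 3: read '1', 1-count=3 -> q_odd
  Position 4: read '0', 1-count=3 -> q_odd (no change)
  Position 5: read '0', 1-count=3 -> q_odd (no change)
  Position 6: read '1', 1-count=4 -> q_even
  Position 7: read '1', 1-count=5 -> q_odd
Final state: q_odd, total 1s = 5 (odd); the DFA requires an even count -> reject

0
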